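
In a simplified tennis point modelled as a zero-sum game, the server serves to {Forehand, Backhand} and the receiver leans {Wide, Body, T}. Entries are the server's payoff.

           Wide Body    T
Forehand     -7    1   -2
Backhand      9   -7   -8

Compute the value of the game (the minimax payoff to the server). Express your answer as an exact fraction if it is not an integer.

Row minima: Forehand → -7, Backhand → -8; maximin = -7.
Column maxima: Wide → 9, Body → 1, T → -2; minimax = -2.
-7 ≠ -2, so there is no saddle point; optimal play is mixed.
Body is strictly dominated by T (it gives the server strictly more in every row), so the receiver never plays it.
On the remaining 2×2 (Forehand, Backhand vs Wide, T):
Let the server play Forehand with probability p. Expected payoff against Wide: (-7)p + 9(1−p) = −16p + 9; against T: (-2)p + (-8)(1−p) = 6p − 8.
Setting these equal: −16p + 9 = 6p − 8 ⇒ −22p = -17 ⇒ p = 17/22, and the value is (-16)·(17/22) + 9 = -37/11.
For the receiver: with q = P(Wide), equating Forehand's and Backhand's payoffs gives −5q − 2 = 17q − 8 ⇒ q = 3/11.

-37/11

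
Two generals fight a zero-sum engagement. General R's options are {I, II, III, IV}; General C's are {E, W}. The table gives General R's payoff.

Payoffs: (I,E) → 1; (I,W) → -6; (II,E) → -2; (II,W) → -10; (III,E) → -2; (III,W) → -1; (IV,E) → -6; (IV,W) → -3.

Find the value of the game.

-13/8

Row minima: I → -6, II → -10, III → -2, IV → -6; maximin = -2.
Column maxima: E → 1, W → -1; minimax = -1.
-2 ≠ -1, so there is no saddle point; optimal play is mixed.
II is strictly dominated by I, so General R never plays it.
IV is strictly dominated by III, so General R never plays it.
On the remaining 2×2 (I, III vs E, W):
Let General R play I with probability p. Expected payoff against E: 1p + (-2)(1−p) = 3p − 2; against W: (-6)p + (-1)(1−p) = −5p − 1.
Setting these equal: 3p − 2 = −5p − 1 ⇒ 8p = 1 ⇒ p = 1/8, and the value is (3)·(1/8) − 2 = -13/8.
For General C: with q = P(E), equating I's and III's payoffs gives 7q − 6 = −q − 1 ⇒ q = 5/8.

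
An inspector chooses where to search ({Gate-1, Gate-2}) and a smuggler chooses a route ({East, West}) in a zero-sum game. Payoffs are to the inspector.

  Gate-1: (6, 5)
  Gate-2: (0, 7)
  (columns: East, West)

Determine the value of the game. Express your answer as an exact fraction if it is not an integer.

21/4

Row minima: Gate-1 → 5, Gate-2 → 0; maximin = 5.
Column maxima: East → 6, West → 7; minimax = 6.
5 ≠ 6, so there is no saddle point; optimal play is mixed.
Let the inspector play Gate-1 with probability p. Expected payoff against East: 6p + 0(1−p) = 6p; against West: 5p + 7(1−p) = −2p + 7.
Setting these equal: 6p = −2p + 7 ⇒ 8p = 7 ⇒ p = 7/8, and the value is (6)·(7/8) = 21/4.
For the smuggler: with q = P(East), equating Gate-1's and Gate-2's payoffs gives q + 5 = −7q + 7 ⇒ q = 1/4.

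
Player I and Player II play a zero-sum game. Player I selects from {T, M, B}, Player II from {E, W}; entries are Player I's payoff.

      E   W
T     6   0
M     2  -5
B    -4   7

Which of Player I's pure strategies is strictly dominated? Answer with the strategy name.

T gives a strictly higher payoff than M against every column: 6 > 2, 0 > -5.
So M is strictly dominated and Player I never plays it.

M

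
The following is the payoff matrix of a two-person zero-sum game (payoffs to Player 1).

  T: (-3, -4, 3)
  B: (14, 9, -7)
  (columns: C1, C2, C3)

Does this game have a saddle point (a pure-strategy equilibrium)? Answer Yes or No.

Row minima: T → -4, B → -7; maximin = -4.
Column maxima: C1 → 14, C2 → 9, C3 → 3; minimax = 3.
-4 ≠ 3, so no pure-strategy equilibrium exists.

No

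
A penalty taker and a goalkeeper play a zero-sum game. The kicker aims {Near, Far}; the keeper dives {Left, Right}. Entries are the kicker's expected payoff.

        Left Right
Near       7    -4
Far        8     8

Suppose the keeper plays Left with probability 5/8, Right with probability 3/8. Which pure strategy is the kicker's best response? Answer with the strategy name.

Expected payoff of Near: (5/8)·7 + (3/8)·(-4) = 23/8.
Expected payoff of Far: (5/8)·8 + (3/8)·8 = 8.
The largest is 8, so the kicker's best response is Far.

Far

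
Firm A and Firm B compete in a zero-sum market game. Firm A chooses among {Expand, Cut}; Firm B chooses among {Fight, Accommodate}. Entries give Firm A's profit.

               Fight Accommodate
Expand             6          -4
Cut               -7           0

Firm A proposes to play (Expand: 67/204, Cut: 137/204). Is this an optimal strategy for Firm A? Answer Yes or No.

Against Fight this mix gives (67/204)·6 + (137/204)·(-7) = -557/204.
Against Accommodate this mix gives (67/204)·(-4) + (137/204)·0 = -67/51.
Firm B will play Fight, holding Firm A to -557/204. Shifting weight toward the row that does better against Fight would raise this floor (the equalizing mix achieves -28/17 against both Fight and Accommodate), so the proposed strategy is not optimal.

No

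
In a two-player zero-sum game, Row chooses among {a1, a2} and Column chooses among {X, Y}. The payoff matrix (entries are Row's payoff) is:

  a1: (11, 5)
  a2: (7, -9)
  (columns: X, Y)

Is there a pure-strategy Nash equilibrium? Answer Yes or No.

Yes

Row minima: a1 → 5, a2 → -9; maximin = 5.
Column maxima: X → 11, Y → 5; minimax = 5.
maximin = minimax = 5, so a saddle point exists.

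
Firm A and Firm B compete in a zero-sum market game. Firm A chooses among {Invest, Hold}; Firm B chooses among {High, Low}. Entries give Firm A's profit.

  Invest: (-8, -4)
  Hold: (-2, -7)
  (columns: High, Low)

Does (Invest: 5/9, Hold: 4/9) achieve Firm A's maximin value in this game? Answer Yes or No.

Against High this mix gives (5/9)·(-8) + (4/9)·(-2) = -16/3.
Against Low this mix gives (5/9)·(-4) + (4/9)·(-7) = -16/3.
All of Firm B's active replies (High, Low) yield -16/3, and no column does worse for Firm A. The mix makes Firm B indifferent and guarantees -16/3, so it is optimal.

Yes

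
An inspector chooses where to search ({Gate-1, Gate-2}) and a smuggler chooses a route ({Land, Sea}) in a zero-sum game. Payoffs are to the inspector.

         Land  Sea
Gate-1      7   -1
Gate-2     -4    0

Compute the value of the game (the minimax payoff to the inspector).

-1/3

Row minima: Gate-1 → -1, Gate-2 → -4; maximin = -1.
Column maxima: Land → 7, Sea → 0; minimax = 0.
-1 ≠ 0, so there is no saddle point; optimal play is mixed.
Let the inspector play Gate-1 with probability p. Expected payoff against Land: 7p + (-4)(1−p) = 11p − 4; against Sea: (-1)p + 0(1−p) = −p.
Setting these equal: 11p − 4 = −p ⇒ 12p = 4 ⇒ p = 1/3, and the value is (11)·(1/3) − 4 = -1/3.
For the smuggler: with q = P(Land), equating Gate-1's and Gate-2's payoffs gives 8q − 1 = −4q ⇒ q = 1/12.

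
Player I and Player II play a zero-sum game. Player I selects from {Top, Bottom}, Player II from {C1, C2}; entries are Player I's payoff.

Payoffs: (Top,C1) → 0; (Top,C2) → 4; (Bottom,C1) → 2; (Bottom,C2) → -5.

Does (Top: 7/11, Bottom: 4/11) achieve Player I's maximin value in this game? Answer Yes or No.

Against C1 this mix gives (7/11)·0 + (4/11)·2 = 8/11.
Against C2 this mix gives (7/11)·4 + (4/11)·(-5) = 8/11.
All of Player II's active replies (C1, C2) yield 8/11, and no column does worse for Player I. The mix makes Player II indifferent and guarantees 8/11, so it is optimal.

Yes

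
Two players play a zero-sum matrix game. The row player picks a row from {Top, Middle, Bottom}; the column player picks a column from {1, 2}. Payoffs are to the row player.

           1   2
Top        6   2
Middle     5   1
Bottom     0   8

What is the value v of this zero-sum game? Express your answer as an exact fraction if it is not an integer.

Row minima: Top → 2, Middle → 1, Bottom → 0; maximin = 2.
Column maxima: 1 → 6, 2 → 8; minimax = 6.
2 ≠ 6, so there is no saddle point; optimal play is mixed.
Middle is strictly dominated by Top, so the row player never plays it.
On the remaining 2×2 (Top, Bottom vs 1, 2):
Let the row player play Top with probability p. Expected payoff against 1: 6p + 0(1−p) = 6p; against 2: 2p + 8(1−p) = −6p + 8.
Setting these equal: 6p = −6p + 8 ⇒ 12p = 8 ⇒ p = 2/3, and the value is (6)·(2/3) = 4.
For the column player: with q = P(1), equating Top's and Bottom's payoffs gives 4q + 2 = −8q + 8 ⇒ q = 1/2.

4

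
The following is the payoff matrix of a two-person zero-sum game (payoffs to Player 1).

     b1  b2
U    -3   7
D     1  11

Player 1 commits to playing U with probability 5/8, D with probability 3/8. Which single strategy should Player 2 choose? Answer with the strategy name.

b1

If Player 2 plays b1, Player 1's expected payoff is (5/8)·(-3) + (3/8)·1 = -3/2.
If Player 2 plays b2, Player 1's expected payoff is (5/8)·7 + (3/8)·11 = 17/2.
Player 2 minimizes Player 1's payoff; the smallest is -3/2, so the best response is b1.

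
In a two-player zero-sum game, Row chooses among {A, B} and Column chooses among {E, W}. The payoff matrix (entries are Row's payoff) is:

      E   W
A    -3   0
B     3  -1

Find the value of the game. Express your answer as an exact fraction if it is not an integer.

-3/7

Row minima: A → -3, B → -1; maximin = -1.
Column maxima: E → 3, W → 0; minimax = 0.
-1 ≠ 0, so there is no saddle point; optimal play is mixed.
Let Row play A with probability p. Expected payoff against E: (-3)p + 3(1−p) = −6p + 3; against W: 0p + (-1)(1−p) = p − 1.
Setting these equal: −6p + 3 = p − 1 ⇒ −7p = -4 ⇒ p = 4/7, and the value is (-6)·(4/7) + 3 = -3/7.
For Column: with q = P(E), equating A's and B's payoffs gives −3q = 4q − 1 ⇒ q = 1/7.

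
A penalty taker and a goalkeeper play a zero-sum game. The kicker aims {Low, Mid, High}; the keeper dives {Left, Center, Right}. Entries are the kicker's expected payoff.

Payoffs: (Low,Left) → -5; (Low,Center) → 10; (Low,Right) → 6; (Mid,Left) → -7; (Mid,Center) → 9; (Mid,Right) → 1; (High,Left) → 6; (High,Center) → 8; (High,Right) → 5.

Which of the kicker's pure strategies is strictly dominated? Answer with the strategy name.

Mid

Low gives a strictly higher payoff than Mid against every column: -5 > -7, 10 > 9, 6 > 1.
So Mid is strictly dominated and the kicker never plays it.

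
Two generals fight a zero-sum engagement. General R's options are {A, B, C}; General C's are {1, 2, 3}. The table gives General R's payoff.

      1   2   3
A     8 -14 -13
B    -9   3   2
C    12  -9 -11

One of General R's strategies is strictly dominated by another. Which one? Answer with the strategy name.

A

C gives a strictly higher payoff than A against every column: 12 > 8, -9 > -14, -11 > -13.
So A is strictly dominated and General R never plays it.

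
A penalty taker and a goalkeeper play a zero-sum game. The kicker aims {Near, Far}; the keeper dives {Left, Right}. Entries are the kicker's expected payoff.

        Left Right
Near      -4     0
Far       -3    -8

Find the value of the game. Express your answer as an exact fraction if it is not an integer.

Row minima: Near → -4, Far → -8; maximin = -4.
Column maxima: Left → -3, Right → 0; minimax = -3.
-4 ≠ -3, so there is no saddle point; optimal play is mixed.
Let the kicker play Near with probability p. Expected payoff against Left: (-4)p + (-3)(1−p) = −p − 3; against Right: 0p + (-8)(1−p) = 8p − 8.
Setting these equal: −p − 3 = 8p − 8 ⇒ −9p = -5 ⇒ p = 5/9, and the value is (-1)·(5/9) − 3 = -32/9.
For the keeper: with q = P(Left), equating Near's and Far's payoffs gives −4q = 5q − 8 ⇒ q = 8/9.

-32/9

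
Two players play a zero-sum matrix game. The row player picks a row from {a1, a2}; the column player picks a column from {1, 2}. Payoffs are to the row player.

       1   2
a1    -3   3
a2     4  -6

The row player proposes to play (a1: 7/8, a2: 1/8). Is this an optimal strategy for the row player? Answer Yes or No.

Against 1 this mix gives (7/8)·(-3) + (1/8)·4 = -17/8.
Against 2 this mix gives (7/8)·3 + (1/8)·(-6) = 15/8.
The column player will play 1, holding the row player to -17/8. Shifting weight toward the row that does better against 1 would raise this floor (the equalizing mix achieves -3/8 against both 1 and 2), so the proposed strategy is not optimal.

No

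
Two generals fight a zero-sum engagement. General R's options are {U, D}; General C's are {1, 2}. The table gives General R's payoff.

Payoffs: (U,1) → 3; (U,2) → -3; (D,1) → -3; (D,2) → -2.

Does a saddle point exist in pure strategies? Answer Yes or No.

Row minima: U → -3, D → -3; maximin = -3.
Column maxima: 1 → 3, 2 → -2; minimax = -2.
-3 ≠ -2, so no pure-strategy equilibrium exists.

No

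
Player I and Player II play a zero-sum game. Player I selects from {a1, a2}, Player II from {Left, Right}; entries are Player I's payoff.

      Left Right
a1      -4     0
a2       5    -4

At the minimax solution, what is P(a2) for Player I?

4/13

Row minima: a1 → -4, a2 → -4; maximin = -4.
Column maxima: Left → 5, Right → 0; minimax = 0.
-4 ≠ 0, so there is no saddle point; optimal play is mixed.
Let Player I play a1 with probability p. Expected payoff against Left: (-4)p + 5(1−p) = −9p + 5; against Right: 0p + (-4)(1−p) = 4p − 4.
Setting these equal: −9p + 5 = 4p − 4 ⇒ −13p = -9 ⇒ p = 9/13, and the value is (-9)·(9/13) + 5 = -16/13.
For Player II: with q = P(Left), equating a1's and a2's payoffs gives −4q = 9q − 4 ⇒ q = 4/13.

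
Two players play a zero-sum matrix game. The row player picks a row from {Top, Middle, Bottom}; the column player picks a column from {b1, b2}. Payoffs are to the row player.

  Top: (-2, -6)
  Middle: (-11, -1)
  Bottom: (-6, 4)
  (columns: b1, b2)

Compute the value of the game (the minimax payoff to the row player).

-22/7

Row minima: Top → -6, Middle → -11, Bottom → -6; maximin = -6.
Column maxima: b1 → -2, b2 → 4; minimax = -2.
-6 ≠ -2, so there is no saddle point; optimal play is mixed.
Middle is strictly dominated by Bottom, so the row player never plays it.
On the remaining 2×2 (Top, Bottom vs b1, b2):
Let the row player play Top with probability p. Expected payoff against b1: (-2)p + (-6)(1−p) = 4p − 6; against b2: (-6)p + 4(1−p) = −10p + 4.
Setting these equal: 4p − 6 = −10p + 4 ⇒ 14p = 10 ⇒ p = 5/7, and the value is (4)·(5/7) − 6 = -22/7.
For the column player: with q = P(b1), equating Top's and Bottom's payoffs gives 4q − 6 = −10q + 4 ⇒ q = 5/7.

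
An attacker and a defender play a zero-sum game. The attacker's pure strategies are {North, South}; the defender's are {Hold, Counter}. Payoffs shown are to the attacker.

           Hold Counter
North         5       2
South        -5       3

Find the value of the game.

25/11

Row minima: North → 2, South → -5; maximin = 2.
Column maxima: Hold → 5, Counter → 3; minimax = 3.
2 ≠ 3, so there is no saddle point; optimal play is mixed.
Let the attacker play North with probability p. Expected payoff against Hold: 5p + (-5)(1−p) = 10p − 5; against Counter: 2p + 3(1−p) = −p + 3.
Setting these equal: 10p − 5 = −p + 3 ⇒ 11p = 8 ⇒ p = 8/11, and the value is (10)·(8/11) − 5 = 25/11.
For the defender: with q = P(Hold), equating North's and South's payoffs gives 3q + 2 = −8q + 3 ⇒ q = 1/11.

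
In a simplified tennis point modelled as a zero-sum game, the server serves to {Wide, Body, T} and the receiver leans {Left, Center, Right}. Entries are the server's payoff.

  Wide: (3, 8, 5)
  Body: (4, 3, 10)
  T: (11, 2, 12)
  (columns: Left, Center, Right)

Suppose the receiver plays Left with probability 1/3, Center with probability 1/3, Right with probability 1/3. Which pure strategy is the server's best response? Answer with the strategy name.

Expected payoff of Wide: (1/3)·3 + (1/3)·8 + (1/3)·5 = 16/3.
Expected payoff of Body: (1/3)·4 + (1/3)·3 + (1/3)·10 = 17/3.
Expected payoff of T: (1/3)·11 + (1/3)·2 + (1/3)·12 = 25/3.
The largest is 25/3, so the server's best response is T.

T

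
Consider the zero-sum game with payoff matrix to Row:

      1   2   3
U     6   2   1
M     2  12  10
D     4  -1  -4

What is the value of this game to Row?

58/13

Row minima: U → 1, M → 2, D → -4; maximin = 2.
Column maxima: 1 → 6, 2 → 12, 3 → 10; minimax = 6.
2 ≠ 6, so there is no saddle point; optimal play is mixed.
D is strictly dominated by U, so Row never plays it.
2 is strictly dominated by 3 (it gives Row strictly more in every row), so Column never plays it.
On the remaining 2×2 (U, M vs 1, 3):
Let Row play U with probability p. Expected payoff against 1: 6p + 2(1−p) = 4p + 2; against 3: 1p + 10(1−p) = −9p + 10.
Setting these equal: 4p + 2 = −9p + 10 ⇒ 13p = 8 ⇒ p = 8/13, and the value is (4)·(8/13) + 2 = 58/13.
For Column: with q = P(1), equating U's and M's payoffs gives 5q + 1 = −8q + 10 ⇒ q = 9/13.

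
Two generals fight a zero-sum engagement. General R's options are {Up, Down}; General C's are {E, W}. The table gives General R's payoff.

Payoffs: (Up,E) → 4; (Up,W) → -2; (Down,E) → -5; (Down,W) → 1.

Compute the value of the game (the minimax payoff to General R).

-1/2

Row minima: Up → -2, Down → -5; maximin = -2.
Column maxima: E → 4, W → 1; minimax = 1.
-2 ≠ 1, so there is no saddle point; optimal play is mixed.
Let General R play Up with probability p. Expected payoff against E: 4p + (-5)(1−p) = 9p − 5; against W: (-2)p + 1(1−p) = −3p + 1.
Setting these equal: 9p − 5 = −3p + 1 ⇒ 12p = 6 ⇒ p = 1/2, and the value is (9)·(1/2) − 5 = -1/2.
For General C: with q = P(E), equating Up's and Down's payoffs gives 6q − 2 = −6q + 1 ⇒ q = 1/4.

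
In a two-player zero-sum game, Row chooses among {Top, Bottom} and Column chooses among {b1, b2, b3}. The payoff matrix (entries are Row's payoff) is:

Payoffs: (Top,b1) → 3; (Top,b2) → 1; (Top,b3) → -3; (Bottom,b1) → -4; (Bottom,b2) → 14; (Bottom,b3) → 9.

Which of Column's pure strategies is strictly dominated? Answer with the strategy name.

b2

b3 holds Row's payoff strictly below b2 in every row: -3 < 1, 9 < 14.
So b2 is strictly dominated for Column.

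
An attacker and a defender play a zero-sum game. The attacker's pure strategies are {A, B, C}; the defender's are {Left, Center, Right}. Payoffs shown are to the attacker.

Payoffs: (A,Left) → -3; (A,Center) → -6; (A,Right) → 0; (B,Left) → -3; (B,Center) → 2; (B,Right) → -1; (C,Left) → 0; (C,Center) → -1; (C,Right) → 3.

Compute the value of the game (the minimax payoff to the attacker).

-1/2

Row minima: A → -6, B → -3, C → -1; maximin = -1.
Column maxima: Left → 0, Center → 2, Right → 3; minimax = 0.
-1 ≠ 0, so there is no saddle point; optimal play is mixed.
A is strictly dominated by C, so the attacker never plays it.
Right is strictly dominated by Left (it gives the attacker strictly more in every row), so the defender never plays it.
On the remaining 2×2 (B, C vs Left, Center):
Let the attacker play B with probability p. Expected payoff against Left: (-3)p + 0(1−p) = −3p; against Center: 2p + (-1)(1−p) = 3p − 1.
Setting these equal: −3p = 3p − 1 ⇒ −6p = -1 ⇒ p = 1/6, and the value is (-3)·(1/6) = -1/2.
For the defender: with q = P(Left), equating B's and C's payoffs gives −5q + 2 = q − 1 ⇒ q = 1/2.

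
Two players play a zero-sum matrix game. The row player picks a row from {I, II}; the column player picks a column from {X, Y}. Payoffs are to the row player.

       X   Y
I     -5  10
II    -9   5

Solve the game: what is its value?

-5

Row minima: I → -5, II → -9; maximin = -5.
Column maxima: X → -5, Y → 10; minimax = -5.
Since maximin = minimax = -5, there is a saddle point and the value is -5.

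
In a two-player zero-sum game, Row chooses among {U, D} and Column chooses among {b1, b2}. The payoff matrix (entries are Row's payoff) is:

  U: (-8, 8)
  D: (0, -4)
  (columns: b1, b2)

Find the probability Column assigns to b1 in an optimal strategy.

3/5

Row minima: U → -8, D → -4; maximin = -4.
Column maxima: b1 → 0, b2 → 8; minimax = 0.
-4 ≠ 0, so there is no saddle point; optimal play is mixed.
Let Row play U with probability p. Expected payoff against b1: (-8)p + 0(1−p) = −8p; against b2: 8p + (-4)(1−p) = 12p − 4.
Setting these equal: −8p = 12p − 4 ⇒ −20p = -4 ⇒ p = 1/5, and the value is (-8)·(1/5) = -8/5.
For Column: with q = P(b1), equating U's and D's payoffs gives −16q + 8 = 4q − 4 ⇒ q = 3/5.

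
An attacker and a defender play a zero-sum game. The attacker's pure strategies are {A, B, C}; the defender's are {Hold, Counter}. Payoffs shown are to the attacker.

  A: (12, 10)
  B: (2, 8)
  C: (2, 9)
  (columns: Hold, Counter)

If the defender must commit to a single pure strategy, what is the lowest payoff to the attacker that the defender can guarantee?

Column maxima: Hold → 12, Counter → 10.
The smallest of these is 10.

10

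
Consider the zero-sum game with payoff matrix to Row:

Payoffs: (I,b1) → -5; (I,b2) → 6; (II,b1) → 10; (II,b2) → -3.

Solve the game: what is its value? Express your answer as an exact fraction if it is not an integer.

15/8

Row minima: I → -5, II → -3; maximin = -3.
Column maxima: b1 → 10, b2 → 6; minimax = 6.
-3 ≠ 6, so there is no saddle point; optimal play is mixed.
Let Row play I with probability p. Expected payoff against b1: (-5)p + 10(1−p) = −15p + 10; against b2: 6p + (-3)(1−p) = 9p − 3.
Setting these equal: −15p + 10 = 9p − 3 ⇒ −24p = -13 ⇒ p = 13/24, and the value is (-15)·(13/24) + 10 = 15/8.
For Column: with q = P(b1), equating I's and II's payoffs gives −11q + 6 = 13q − 3 ⇒ q = 3/8.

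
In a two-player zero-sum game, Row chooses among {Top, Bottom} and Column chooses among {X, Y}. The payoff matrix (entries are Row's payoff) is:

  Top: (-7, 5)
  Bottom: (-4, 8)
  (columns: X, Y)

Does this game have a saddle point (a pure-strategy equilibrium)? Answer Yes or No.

Row minima: Top → -7, Bottom → -4; maximin = -4.
Column maxima: X → -4, Y → 8; minimax = -4.
maximin = minimax = -4, so a saddle point exists.

Yes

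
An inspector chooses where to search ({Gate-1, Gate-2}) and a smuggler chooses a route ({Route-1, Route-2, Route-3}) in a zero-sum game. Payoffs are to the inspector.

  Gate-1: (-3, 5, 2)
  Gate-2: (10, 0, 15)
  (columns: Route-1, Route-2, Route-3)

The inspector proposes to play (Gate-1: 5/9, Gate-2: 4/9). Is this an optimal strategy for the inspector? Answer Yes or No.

Against Route-1 this mix gives (5/9)·(-3) + (4/9)·10 = 25/9.
Against Route-2 this mix gives (5/9)·5 + (4/9)·0 = 25/9.
Against Route-3 this mix gives (5/9)·2 + (4/9)·15 = 70/9.
All of the smuggler's active replies (Route-1, Route-2) yield 25/9, and no column does worse for the inspector. The mix makes the smuggler indifferent and guarantees 25/9, so it is optimal.

Yes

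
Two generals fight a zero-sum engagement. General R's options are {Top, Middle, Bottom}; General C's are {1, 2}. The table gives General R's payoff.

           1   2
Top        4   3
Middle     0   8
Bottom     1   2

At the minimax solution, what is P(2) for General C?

Row minima: Top → 3, Middle → 0, Bottom → 1; maximin = 3.
Column maxima: 1 → 4, 2 → 8; minimax = 4.
3 ≠ 4, so there is no saddle point; optimal play is mixed.
Bottom is strictly dominated by Top, so General R never plays it.
On the remaining 2×2 (Top, Middle vs 1, 2):
Let General R play Top with probability p. Expected payoff against 1: 4p + 0(1−p) = 4p; against 2: 3p + 8(1−p) = −5p + 8.
Setting these equal: 4p = −5p + 8 ⇒ 9p = 8 ⇒ p = 8/9, and the value is (4)·(8/9) = 32/9.
For General C: with q = P(1), equating Top's and Middle's payoffs gives q + 3 = −8q + 8 ⇒ q = 5/9.

4/9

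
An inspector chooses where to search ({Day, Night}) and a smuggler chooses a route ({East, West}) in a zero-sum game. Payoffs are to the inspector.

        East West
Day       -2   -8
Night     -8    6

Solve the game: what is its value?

-19/5

Row minima: Day → -8, Night → -8; maximin = -8.
Column maxima: East → -2, West → 6; minimax = -2.
-8 ≠ -2, so there is no saddle point; optimal play is mixed.
Let the inspector play Day with probability p. Expected payoff against East: (-2)p + (-8)(1−p) = 6p − 8; against West: (-8)p + 6(1−p) = −14p + 6.
Setting these equal: 6p − 8 = −14p + 6 ⇒ 20p = 14 ⇒ p = 7/10, and the value is (6)·(7/10) − 8 = -19/5.
For the smuggler: with q = P(East), equating Day's and Night's payoffs gives 6q − 8 = −14q + 6 ⇒ q = 7/10.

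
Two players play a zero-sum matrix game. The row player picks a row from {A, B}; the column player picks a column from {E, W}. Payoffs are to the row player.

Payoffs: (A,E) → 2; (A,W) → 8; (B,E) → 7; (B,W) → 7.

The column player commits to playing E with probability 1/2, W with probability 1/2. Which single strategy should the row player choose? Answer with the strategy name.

Expected payoff of A: (1/2)·2 + (1/2)·8 = 5.
Expected payoff of B: (1/2)·7 + (1/2)·7 = 7.
The largest is 7, so the row player's best response is B.

B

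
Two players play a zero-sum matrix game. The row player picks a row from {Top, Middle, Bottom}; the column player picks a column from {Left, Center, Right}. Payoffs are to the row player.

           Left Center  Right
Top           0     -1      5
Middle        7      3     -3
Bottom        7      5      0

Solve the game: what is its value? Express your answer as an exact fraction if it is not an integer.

Row minima: Top → -1, Middle → -3, Bottom → 0; maximin = 0.
Column maxima: Left → 7, Center → 5, Right → 5; minimax = 5.
0 ≠ 5, so there is no saddle point; optimal play is mixed.
Left is strictly dominated by Center (it gives the row player strictly more in every row), so the column player never plays it.
With Left eliminated, Middle is strictly dominated by Bottom (Bottom gives the row player strictly more in every remaining column), so the row player never plays it.
On the remaining 2×2 (Top, Bottom vs Center, Right):
Let the row player play Top with probability p. Expected payoff against Center: (-1)p + 5(1−p) = −6p + 5; against Right: 5p + 0(1−p) = 5p.
Setting these equal: −6p + 5 = 5p ⇒ −11p = -5 ⇒ p = 5/11, and the value is (-6)·(5/11) + 5 = 25/11.
For the column player: with q = P(Center), equating Top's and Bottom's payoffs gives −6q + 5 = 5q ⇒ q = 5/11.

25/11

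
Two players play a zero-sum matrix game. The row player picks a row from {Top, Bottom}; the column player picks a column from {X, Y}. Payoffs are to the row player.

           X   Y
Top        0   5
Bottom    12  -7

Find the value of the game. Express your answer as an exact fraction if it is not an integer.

5/2

Row minima: Top → 0, Bottom → -7; maximin = 0.
Column maxima: X → 12, Y → 5; minimax = 5.
0 ≠ 5, so there is no saddle point; optimal play is mixed.
Let the row player play Top with probability p. Expected payoff against X: 0p + 12(1−p) = −12p + 12; against Y: 5p + (-7)(1−p) = 12p − 7.
Setting these equal: −12p + 12 = 12p − 7 ⇒ −24p = -19 ⇒ p = 19/24, and the value is (-12)·(19/24) + 12 = 5/2.
For the column player: with q = P(X), equating Top's and Bottom's payoffs gives −5q + 5 = 19q − 7 ⇒ q = 1/2.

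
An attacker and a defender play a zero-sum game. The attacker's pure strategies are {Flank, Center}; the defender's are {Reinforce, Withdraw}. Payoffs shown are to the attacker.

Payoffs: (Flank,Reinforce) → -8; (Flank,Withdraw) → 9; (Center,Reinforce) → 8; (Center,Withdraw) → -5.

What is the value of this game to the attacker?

16/15

Row minima: Flank → -8, Center → -5; maximin = -5.
Column maxima: Reinforce → 8, Withdraw → 9; minimax = 8.
-5 ≠ 8, so there is no saddle point; optimal play is mixed.
Let the attacker play Flank with probability p. Expected payoff against Reinforce: (-8)p + 8(1−p) = −16p + 8; against Withdraw: 9p + (-5)(1−p) = 14p − 5.
Setting these equal: −16p + 8 = 14p − 5 ⇒ −30p = -13 ⇒ p = 13/30, and the value is (-16)·(13/30) + 8 = 16/15.
For the defender: with q = P(Reinforce), equating Flank's and Center's payoffs gives −17q + 9 = 13q − 5 ⇒ q = 7/15.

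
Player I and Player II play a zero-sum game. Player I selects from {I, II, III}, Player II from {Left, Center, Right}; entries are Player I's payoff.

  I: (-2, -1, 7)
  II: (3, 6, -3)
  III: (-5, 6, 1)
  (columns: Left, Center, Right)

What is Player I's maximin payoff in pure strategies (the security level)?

-2

Row minima: I → -2, II → -3, III → -5.
The best of these is -2.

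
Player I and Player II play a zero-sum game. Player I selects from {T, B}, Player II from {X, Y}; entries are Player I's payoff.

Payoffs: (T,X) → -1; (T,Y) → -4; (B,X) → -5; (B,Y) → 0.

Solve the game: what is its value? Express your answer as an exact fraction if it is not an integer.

Row minima: T → -4, B → -5; maximin = -4.
Column maxima: X → -1, Y → 0; minimax = -1.
-4 ≠ -1, so there is no saddle point; optimal play is mixed.
Let Player I play T with probability p. Expected payoff against X: (-1)p + (-5)(1−p) = 4p − 5; against Y: (-4)p + 0(1−p) = −4p.
Setting these equal: 4p − 5 = −4p ⇒ 8p = 5 ⇒ p = 5/8, and the value is (4)·(5/8) − 5 = -5/2.
For Player II: with q = P(X), equating T's and B's payoffs gives 3q − 4 = −5q ⇒ q = 1/2.

-5/2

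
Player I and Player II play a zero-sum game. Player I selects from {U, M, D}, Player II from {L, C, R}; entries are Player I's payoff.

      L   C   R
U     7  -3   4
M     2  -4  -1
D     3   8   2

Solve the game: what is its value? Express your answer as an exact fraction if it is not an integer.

Row minima: U → -3, M → -4, D → 2; maximin = 2.
Column maxima: L → 7, C → 8, R → 4; minimax = 4.
2 ≠ 4, so there is no saddle point; optimal play is mixed.
M is strictly dominated by U, so Player I never plays it.
L is strictly dominated by R (it gives Player I strictly more in every row), so Player II never plays it.
On the remaining 2×2 (U, D vs C, R):
Let Player I play U with probability p. Expected payoff against C: (-3)p + 8(1−p) = −11p + 8; against R: 4p + 2(1−p) = 2p + 2.
Setting these equal: −11p + 8 = 2p + 2 ⇒ −13p = -6 ⇒ p = 6/13, and the value is (-11)·(6/13) + 8 = 38/13.
For Player II: with q = P(C), equating U's and D's payoffs gives −7q + 4 = 6q + 2 ⇒ q = 2/13.

38/13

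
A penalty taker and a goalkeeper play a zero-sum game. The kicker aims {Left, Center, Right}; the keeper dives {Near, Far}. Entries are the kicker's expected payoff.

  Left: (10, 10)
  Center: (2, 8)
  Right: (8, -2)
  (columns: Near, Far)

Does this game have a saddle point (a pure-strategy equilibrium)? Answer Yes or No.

Row minima: Left → 10, Center → 2, Right → -2; maximin = 10.
Column maxima: Near → 10, Far → 10; minimax = 10.
maximin = minimax = 10, so a saddle point exists.

Yes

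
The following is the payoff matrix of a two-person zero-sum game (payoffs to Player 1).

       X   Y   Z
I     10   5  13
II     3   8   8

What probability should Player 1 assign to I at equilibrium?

1/2

Row minima: I → 5, II → 3; maximin = 5.
Column maxima: X → 10, Y → 8, Z → 13; minimax = 8.
5 ≠ 8, so there is no saddle point; optimal play is mixed.
Z is strictly dominated by X (it gives Player 1 strictly more in every row), so Player 2 never plays it.
On the remaining 2×2 (I, II vs X, Y):
Let Player 1 play I with probability p. Expected payoff against X: 10p + 3(1−p) = 7p + 3; against Y: 5p + 8(1−p) = −3p + 8.
Setting these equal: 7p + 3 = −3p + 8 ⇒ 10p = 5 ⇒ p = 1/2, and the value is (7)·(1/2) + 3 = 13/2.
For Player 2: with q = P(X), equating I's and II's payoffs gives 5q + 5 = −5q + 8 ⇒ q = 3/10.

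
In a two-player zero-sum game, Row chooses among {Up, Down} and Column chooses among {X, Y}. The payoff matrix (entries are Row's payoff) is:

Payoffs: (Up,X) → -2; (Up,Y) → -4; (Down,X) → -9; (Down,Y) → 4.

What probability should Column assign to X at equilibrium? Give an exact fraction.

8/15

Row minima: Up → -4, Down → -9; maximin = -4.
Column maxima: X → -2, Y → 4; minimax = -2.
-4 ≠ -2, so there is no saddle point; optimal play is mixed.
Let Row play Up with probability p. Expected payoff against X: (-2)p + (-9)(1−p) = 7p − 9; against Y: (-4)p + 4(1−p) = −8p + 4.
Setting these equal: 7p − 9 = −8p + 4 ⇒ 15p = 13 ⇒ p = 13/15, and the value is (7)·(13/15) − 9 = -44/15.
For Column: with q = P(X), equating Up's and Down's payoffs gives 2q − 4 = −13q + 4 ⇒ q = 8/15.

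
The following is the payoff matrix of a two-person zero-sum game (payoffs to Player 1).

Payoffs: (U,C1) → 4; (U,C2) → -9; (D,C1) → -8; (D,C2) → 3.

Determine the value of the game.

-5/2

Row minima: U → -9, D → -8; maximin = -8.
Column maxima: C1 → 4, C2 → 3; minimax = 3.
-8 ≠ 3, so there is no saddle point; optimal play is mixed.
Let Player 1 play U with probability p. Expected payoff against C1: 4p + (-8)(1−p) = 12p − 8; against C2: (-9)p + 3(1−p) = −12p + 3.
Setting these equal: 12p − 8 = −12p + 3 ⇒ 24p = 11 ⇒ p = 11/24, and the value is (12)·(11/24) − 8 = -5/2.
For Player 2: with q = P(C1), equating U's and D's payoffs gives 13q − 9 = −11q + 3 ⇒ q = 1/2.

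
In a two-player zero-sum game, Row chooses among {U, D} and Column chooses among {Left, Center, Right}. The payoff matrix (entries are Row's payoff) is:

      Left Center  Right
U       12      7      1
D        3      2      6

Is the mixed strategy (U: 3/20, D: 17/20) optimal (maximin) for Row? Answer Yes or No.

Against Left this mix gives (3/20)·12 + (17/20)·3 = 87/20.
Against Center this mix gives (3/20)·7 + (17/20)·2 = 11/4.
Against Right this mix gives (3/20)·1 + (17/20)·6 = 21/4.
Column will play Center, holding Row to 11/4. Shifting weight toward the row that does better against Center would raise this floor (the equalizing mix achieves 4 against both Center and Right), so the proposed strategy is not optimal.

No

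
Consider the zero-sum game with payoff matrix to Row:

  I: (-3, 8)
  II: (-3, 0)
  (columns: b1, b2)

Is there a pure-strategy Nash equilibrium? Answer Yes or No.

Row minima: I → -3, II → -3; maximin = -3.
Column maxima: b1 → -3, b2 → 8; minimax = -3.
maximin = minimax = -3, so a saddle point exists.

Yes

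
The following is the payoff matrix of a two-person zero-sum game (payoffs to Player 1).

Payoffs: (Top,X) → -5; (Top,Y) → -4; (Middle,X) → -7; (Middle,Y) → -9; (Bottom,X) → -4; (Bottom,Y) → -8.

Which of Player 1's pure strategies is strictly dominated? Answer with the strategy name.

Top gives a strictly higher payoff than Middle against every column: -5 > -7, -4 > -9.
So Middle is strictly dominated and Player 1 never plays it.

Middle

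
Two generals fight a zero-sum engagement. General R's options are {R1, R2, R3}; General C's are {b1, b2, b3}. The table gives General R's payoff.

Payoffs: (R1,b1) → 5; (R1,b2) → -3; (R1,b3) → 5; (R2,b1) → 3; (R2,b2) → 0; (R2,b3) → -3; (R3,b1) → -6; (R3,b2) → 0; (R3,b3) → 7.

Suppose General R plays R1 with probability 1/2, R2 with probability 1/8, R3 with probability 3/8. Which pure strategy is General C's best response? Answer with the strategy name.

b2

If General C plays b1, General R's expected payoff is (1/2)·5 + (1/8)·3 + (3/8)·(-6) = 5/8.
If General C plays b2, General R's expected payoff is (1/2)·(-3) + (1/8)·0 + (3/8)·0 = -3/2.
If General C plays b3, General R's expected payoff is (1/2)·5 + (1/8)·(-3) + (3/8)·7 = 19/4.
General C minimizes General R's payoff; the smallest is -3/2, so the best response is b2.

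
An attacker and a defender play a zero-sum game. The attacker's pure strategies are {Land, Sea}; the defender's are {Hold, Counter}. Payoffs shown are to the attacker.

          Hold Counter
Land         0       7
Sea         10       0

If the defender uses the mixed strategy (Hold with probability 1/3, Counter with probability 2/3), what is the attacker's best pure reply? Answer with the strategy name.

Expected payoff of Land: (1/3)·0 + (2/3)·7 = 14/3.
Expected payoff of Sea: (1/3)·10 + (2/3)·0 = 10/3.
The largest is 14/3, so the attacker's best response is Land.

Land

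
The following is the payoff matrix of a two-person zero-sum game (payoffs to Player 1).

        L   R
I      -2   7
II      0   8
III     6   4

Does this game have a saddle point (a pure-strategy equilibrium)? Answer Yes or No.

No

Row minima: I → -2, II → 0, III → 4; maximin = 4.
Column maxima: L → 6, R → 8; minimax = 6.
4 ≠ 6, so no pure-strategy equilibrium exists.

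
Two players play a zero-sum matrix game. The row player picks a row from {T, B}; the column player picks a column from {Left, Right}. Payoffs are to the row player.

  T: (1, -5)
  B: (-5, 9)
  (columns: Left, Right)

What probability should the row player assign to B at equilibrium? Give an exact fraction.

Row minima: T → -5, B → -5; maximin = -5.
Column maxima: Left → 1, Right → 9; minimax = 1.
-5 ≠ 1, so there is no saddle point; optimal play is mixed.
Let the row player play T with probability p. Expected payoff against Left: 1p + (-5)(1−p) = 6p − 5; against Right: (-5)p + 9(1−p) = −14p + 9.
Setting these equal: 6p − 5 = −14p + 9 ⇒ 20p = 14 ⇒ p = 7/10, and the value is (6)·(7/10) − 5 = -4/5.
For the column player: with q = P(Left), equating T's and B's payoffs gives 6q − 5 = −14q + 9 ⇒ q = 7/10.

3/10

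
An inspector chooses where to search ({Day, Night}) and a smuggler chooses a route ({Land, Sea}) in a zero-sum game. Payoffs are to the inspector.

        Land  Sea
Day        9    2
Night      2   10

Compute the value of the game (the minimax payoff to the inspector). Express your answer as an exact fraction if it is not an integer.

86/15

Row minima: Day → 2, Night → 2; maximin = 2.
Column maxima: Land → 9, Sea → 10; minimax = 9.
2 ≠ 9, so there is no saddle point; optimal play is mixed.
Let the inspector play Day with probability p. Expected payoff against Land: 9p + 2(1−p) = 7p + 2; against Sea: 2p + 10(1−p) = −8p + 10.
Setting these equal: 7p + 2 = −8p + 10 ⇒ 15p = 8 ⇒ p = 8/15, and the value is (7)·(8/15) + 2 = 86/15.
For the smuggler: with q = P(Land), equating Day's and Night's payoffs gives 7q + 2 = −8q + 10 ⇒ q = 8/15.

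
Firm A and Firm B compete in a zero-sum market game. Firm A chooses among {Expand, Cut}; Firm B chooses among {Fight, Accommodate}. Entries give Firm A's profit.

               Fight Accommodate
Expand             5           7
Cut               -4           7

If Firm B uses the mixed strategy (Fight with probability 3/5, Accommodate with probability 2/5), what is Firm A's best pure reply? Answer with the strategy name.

Expected payoff of Expand: (3/5)·5 + (2/5)·7 = 29/5.
Expected payoff of Cut: (3/5)·(-4) + (2/5)·7 = 2/5.
The largest is 29/5, so Firm A's best response is Expand.

Expand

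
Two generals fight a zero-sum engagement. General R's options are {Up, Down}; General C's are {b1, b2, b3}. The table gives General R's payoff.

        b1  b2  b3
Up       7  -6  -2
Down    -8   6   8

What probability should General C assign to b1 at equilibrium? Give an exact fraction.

4/9

Row minima: Up → -6, Down → -8; maximin = -6.
Column maxima: b1 → 7, b2 → 6, b3 → 8; minimax = 6.
-6 ≠ 6, so there is no saddle point; optimal play is mixed.
b3 is strictly dominated by b2 (it gives General R strictly more in every row), so General C never plays it.
On the remaining 2×2 (Up, Down vs b1, b2):
Let General R play Up with probability p. Expected payoff against b1: 7p + (-8)(1−p) = 15p − 8; against b2: (-6)p + 6(1−p) = −12p + 6.
Setting these equal: 15p − 8 = −12p + 6 ⇒ 27p = 14 ⇒ p = 14/27, and the value is (15)·(14/27) − 8 = -2/9.
For General C: with q = P(b1), equating Up's and Down's payoffs gives 13q − 6 = −14q + 6 ⇒ q = 4/9.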